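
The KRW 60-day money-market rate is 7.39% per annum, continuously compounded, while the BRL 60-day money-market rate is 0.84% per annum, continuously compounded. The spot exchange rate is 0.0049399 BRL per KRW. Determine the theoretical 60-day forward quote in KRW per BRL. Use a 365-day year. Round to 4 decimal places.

204.6246

T = 60/365 years.
BRL growth factor: e^(0.0084×60/365) = 1.001381776.
Growth of 1 KRW over T: e^(0.0739×60/365) = 1.012222031.
Forward (BRL per KRW) = 0.0049399 × 1.001381776 / 1.012222031 = 0.00488699681.
Quoted the other way: 1/0.00488699681 = 204.6246 KRW per BRL.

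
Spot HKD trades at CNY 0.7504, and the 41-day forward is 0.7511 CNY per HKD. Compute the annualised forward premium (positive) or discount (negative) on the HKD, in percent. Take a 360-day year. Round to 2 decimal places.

+0.82%

T = 41/360 years.
Period premium: (0.7511 − 0.7504)/0.7504 = 0.0009328.
Annualise by dividing by T: 0.0009328 / (41/360) = 0.008190 → 0.82%.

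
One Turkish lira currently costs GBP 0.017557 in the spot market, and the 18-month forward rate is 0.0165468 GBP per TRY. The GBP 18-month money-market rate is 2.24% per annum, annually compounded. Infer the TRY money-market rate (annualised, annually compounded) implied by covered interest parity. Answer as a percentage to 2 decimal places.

6.36%

T = 18/12 years.
CIP gives F = S · g_GBP/g_TRY, so g_GBP/g_TRY = 0.0165468/0.017557 = 0.9424617.
GBP growth factor: (1 + 0.0224)^(18/12) = 1.0337875.
Hence g_TRY = 1.0969013.
Annualise: 1.0969013^(12/18) − 1 = 0.063600 = 6.36%.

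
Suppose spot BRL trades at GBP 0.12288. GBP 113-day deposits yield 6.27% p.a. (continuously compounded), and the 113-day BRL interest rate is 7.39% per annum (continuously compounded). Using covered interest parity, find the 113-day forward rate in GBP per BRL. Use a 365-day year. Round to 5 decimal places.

0.12245

T = 113/365 years.
GBP growth factor: e^(0.0627×113/365) = 1.0196009.
Growth of 1 BRL over T: e^(0.0739×113/365) = 1.0231424.
CIP: F = S · (grow GBP)/(grow BRL) = 0.12288 × 1.0196009/1.0231424 = 0.1224547 GBP per BRL.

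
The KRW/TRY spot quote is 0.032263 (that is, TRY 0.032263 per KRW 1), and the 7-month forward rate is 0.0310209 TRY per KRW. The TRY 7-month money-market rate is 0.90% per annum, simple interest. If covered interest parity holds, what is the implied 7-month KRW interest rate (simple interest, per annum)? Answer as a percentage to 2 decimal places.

7.80%

T = 7/12 years.
By CIP, F/S equals the TRY-to-KRW growth ratio: 0.0310209/0.032263 = 0.9615008.
The TRY side grows by 1 + 0.0090×7/12 = 1.005250.
Hence g_KRW = 1.045501.
(1.045501 − 1)/T = 0.078002, i.e. 7.80%.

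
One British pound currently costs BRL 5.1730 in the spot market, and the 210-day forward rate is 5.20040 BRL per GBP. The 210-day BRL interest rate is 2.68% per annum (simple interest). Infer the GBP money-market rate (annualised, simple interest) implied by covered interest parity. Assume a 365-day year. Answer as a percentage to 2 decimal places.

T = 210/365 years.
By CIP, F/S equals the BRL-to-GBP growth ratio: 5.2004/5.173 = 1.0052967.
The BRL side grows by 1 + 0.0268×210/365 = 1.0154192.
Hence g_GBP = 1.0100692.
(1.0100692 − 1)/T = 0.017501, i.e. 1.75%.

1.75%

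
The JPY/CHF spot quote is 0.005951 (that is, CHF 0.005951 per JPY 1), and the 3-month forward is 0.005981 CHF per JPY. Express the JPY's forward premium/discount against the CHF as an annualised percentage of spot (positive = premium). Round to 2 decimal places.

+2.02%

T = 3/12 years.
JPY trades forward at +0.50412% vs spot over the period.
×(1/T) gives 2.02% p.a.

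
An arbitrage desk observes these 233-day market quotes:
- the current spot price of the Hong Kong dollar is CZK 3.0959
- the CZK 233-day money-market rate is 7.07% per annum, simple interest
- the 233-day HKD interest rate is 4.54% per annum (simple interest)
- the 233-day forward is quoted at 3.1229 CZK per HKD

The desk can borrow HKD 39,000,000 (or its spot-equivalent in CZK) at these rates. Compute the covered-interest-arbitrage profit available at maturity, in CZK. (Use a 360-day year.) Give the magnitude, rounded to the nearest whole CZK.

T = 233/360 years.
Route A — deposit HKD, sell forward: 39,000,000 × 1.02938388889 × 3.1229 = CZK 125,371,854.92.
Route B — convert at spot, deposit CZK: 39,000,000 × 3.0959 × 1.04575861111 = CZK 126,264,999.28.
The quoted forward undervalues HKD, so borrow HKD, convert to CZK at spot, deposit the CZK at 7.07%, and buy HKD forward at 3.1229 to cover the loan.
Arbitrage profit = |125,371,854.92 − 126,264,999.28| = CZK 893,144.

CZK 893,144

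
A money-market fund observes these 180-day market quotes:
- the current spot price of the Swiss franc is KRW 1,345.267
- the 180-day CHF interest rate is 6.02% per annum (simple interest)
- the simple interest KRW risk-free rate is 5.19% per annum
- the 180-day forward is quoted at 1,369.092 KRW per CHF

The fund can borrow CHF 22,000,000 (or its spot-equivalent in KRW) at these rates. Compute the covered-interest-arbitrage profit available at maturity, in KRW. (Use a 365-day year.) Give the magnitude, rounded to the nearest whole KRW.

T = 180/365 years.
Keep in CHF, deliver into the forward: 22,000,000·1.029687671233·1369.092 = KRW 31,014,217,370.04.
Swap to KRW now, deposit: 22,000,000·1345.267·1.025594520548 = KRW 30,353,366,205.23.
The quoted forward overvalues CHF, so borrow KRW, buy CHF at spot, deposit the CHF at 6.02%, and sell the proceeds forward at 1,369.092.
Profit = 31,014,217,370.04 − 30,353,366,205.23 = KRW 660,851,165.

KRW 660,851,165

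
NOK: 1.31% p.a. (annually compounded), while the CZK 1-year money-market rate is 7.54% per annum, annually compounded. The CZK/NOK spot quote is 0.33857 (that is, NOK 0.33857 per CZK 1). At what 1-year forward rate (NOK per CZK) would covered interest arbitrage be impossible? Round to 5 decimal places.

T = 1 year.
NOK accumulates by (1 + 0.0131)^1 = 1.013100.
CZK accumulates by (1 + 0.0754)^1 = 1.075400.
CIP: F = S · (grow NOK)/(grow CZK) = 0.33857 × 1.013100/1.075400 = 0.3189560 NOK per CZK.

0.31896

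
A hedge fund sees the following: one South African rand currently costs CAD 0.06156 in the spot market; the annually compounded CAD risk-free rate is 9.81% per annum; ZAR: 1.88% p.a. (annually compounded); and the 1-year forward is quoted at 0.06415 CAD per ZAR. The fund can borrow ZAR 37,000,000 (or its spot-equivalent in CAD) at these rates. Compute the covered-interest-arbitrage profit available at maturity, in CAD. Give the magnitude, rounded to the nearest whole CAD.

T = 1 year.
Route A — deposit ZAR, sell forward: 37,000,000 × 1.018800 × 0.06415 = CAD 2,418,172.74.
Route B — convert at spot, deposit CAD: 37,000,000 × 0.06156 × 1.098100 = CAD 2,501,164.33.
The quoted forward undervalues ZAR, so borrow ZAR, convert to CAD at spot, deposit the CAD at 9.81%, and buy ZAR forward at 0.06415 to cover the loan.
Arbitrage profit = |2,418,172.74 − 2,501,164.33| = CAD 82,992.

CAD 82,992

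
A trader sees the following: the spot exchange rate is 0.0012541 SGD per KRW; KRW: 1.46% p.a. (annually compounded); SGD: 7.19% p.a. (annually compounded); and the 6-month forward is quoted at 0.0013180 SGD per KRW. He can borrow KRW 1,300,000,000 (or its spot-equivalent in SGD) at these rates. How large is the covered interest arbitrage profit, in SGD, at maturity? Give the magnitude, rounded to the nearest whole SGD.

SGD 37,939

T = 6/12 years.
Invest the KRW and cover forward: 1,300,000,000 × 1.007273548 × 0.0013180 = SGD 1,725,862.50.
Convert at spot and invest in SGD: 1,300,000,000 × 0.0012541 × 1.035326036 = SGD 1,687,923.10.
The quoted forward overvalues KRW, so borrow SGD, buy KRW at spot, deposit the KRW at 1.46%, and sell the proceeds forward at 0.0013180.
Arbitrage profit = |1,725,862.50 − 1,687,923.10| = SGD 37,939.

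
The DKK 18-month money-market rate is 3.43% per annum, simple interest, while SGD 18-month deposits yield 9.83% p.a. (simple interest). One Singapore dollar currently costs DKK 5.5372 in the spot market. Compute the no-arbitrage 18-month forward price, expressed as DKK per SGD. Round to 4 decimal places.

5.0739

T = 18/12 years.
DKK growth factor: 1 + 0.0343×18/12 = 1.051450.
Growth of 1 SGD over T: 1 + 0.0983×18/12 = 1.147450.
Forward (DKK per SGD) = 5.5372 × 1.051450 / 1.147450 = 5.073937.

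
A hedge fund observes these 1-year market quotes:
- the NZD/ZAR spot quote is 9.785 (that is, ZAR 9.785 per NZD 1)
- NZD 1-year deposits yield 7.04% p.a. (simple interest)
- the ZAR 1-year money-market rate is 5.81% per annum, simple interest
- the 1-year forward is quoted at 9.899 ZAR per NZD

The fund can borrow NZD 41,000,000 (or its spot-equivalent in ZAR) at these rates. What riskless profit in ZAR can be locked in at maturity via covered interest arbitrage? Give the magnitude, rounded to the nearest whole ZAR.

ZAR 9,937,625

T = 1 year.
Route A — deposit NZD, sell forward: 41,000,000 × 1.070400 × 9.899 = ZAR 434,431,473.60.
Route B — convert at spot, deposit ZAR: 41,000,000 × 9.785 × 1.058100 = ZAR 424,493,848.50.
The quoted forward overvalues NZD, so borrow ZAR, buy NZD at spot, deposit the NZD at 7.04%, and sell the proceeds forward at 9.899.
Arbitrage profit = |434,431,473.60 − 424,493,848.50| = ZAR 9,937,625.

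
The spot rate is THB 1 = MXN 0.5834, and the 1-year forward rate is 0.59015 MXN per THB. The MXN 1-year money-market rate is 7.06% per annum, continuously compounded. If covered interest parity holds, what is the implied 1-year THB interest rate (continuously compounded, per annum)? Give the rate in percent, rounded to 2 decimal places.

5.91%

T = 1 year.
By CIP, F/S equals the MXN-to-THB growth ratio: 0.59015/0.5834 = 1.0115701.
The MXN side grows by e^(0.0706×1) = 1.0731519.
So the THB growth factor = 1.0608774.
r = ln(1.0608774)/1 = 0.059096 → 5.91%.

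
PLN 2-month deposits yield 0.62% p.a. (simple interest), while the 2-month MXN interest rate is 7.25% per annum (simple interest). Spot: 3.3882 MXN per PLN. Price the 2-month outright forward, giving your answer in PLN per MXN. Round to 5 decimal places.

0.29192

T = 2/12 years.
MXN growth factor: 1 + 0.0725×2/12 = 1.0120833.
PLN growth factor: 1 + 0.0062×2/12 = 1.0010333.
CIP: F = S · (grow MXN)/(grow PLN) = 3.3882 × 1.0120833/1.0010333 = 3.425601 MXN per PLN.
Quoted the other way: 1/3.425601 = 0.29192 PLN per MXN.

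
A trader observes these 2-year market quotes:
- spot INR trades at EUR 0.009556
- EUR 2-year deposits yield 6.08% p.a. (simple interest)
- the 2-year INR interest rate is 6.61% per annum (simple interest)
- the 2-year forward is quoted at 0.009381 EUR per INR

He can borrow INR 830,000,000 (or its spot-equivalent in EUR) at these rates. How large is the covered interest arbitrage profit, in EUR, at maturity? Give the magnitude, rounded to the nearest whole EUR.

EUR 80,378

T = 2 years.
Invest the INR and cover forward: 830,000,000 × 1.132200 × 0.009381 = EUR 8,815,569.61.
Convert at spot and invest in EUR: 830,000,000 × 0.009556 × 1.121600 = EUR 8,895,947.97.
The quoted forward undervalues INR, so borrow INR, convert to EUR at spot, deposit the EUR at 6.08%, and buy INR forward at 0.009381 to cover the loan.
Profit = 8,895,947.97 − 8,815,569.61 = EUR 80,378.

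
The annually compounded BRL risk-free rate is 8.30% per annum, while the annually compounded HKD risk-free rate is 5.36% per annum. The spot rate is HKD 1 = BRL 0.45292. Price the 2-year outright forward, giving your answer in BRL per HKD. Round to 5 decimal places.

0.47855

T = 2 years.
BRL growth factor: (1 + 0.0830)^2 = 1.172889.
Growth of 1 HKD over T: (1 + 0.0536)^2 = 1.110073.
CIP: F = S · (grow BRL)/(grow HKD) = 0.45292 × 1.172889/1.110073 = 0.4785495 BRL per HKD.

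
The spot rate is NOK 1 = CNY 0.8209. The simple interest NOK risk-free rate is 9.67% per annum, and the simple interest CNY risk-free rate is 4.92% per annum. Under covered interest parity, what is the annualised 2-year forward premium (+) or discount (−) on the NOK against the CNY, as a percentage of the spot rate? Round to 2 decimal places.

T = 2 years.
F = S · g_CNY/g_NOK = 0.8209 × 1.098400/1.193400 = 0.7555527.
Annualised premium = (F − S)/S × (1/T) = (0.7555527 − 0.8209)/0.8209 ÷ 2 = -3.98%.

-3.98%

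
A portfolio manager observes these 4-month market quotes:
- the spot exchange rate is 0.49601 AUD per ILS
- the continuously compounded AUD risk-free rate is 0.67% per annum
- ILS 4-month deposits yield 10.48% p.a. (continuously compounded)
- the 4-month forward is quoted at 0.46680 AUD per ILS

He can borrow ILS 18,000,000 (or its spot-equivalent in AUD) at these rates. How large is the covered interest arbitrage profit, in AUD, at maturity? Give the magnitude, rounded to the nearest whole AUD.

AUD 247,031

T = 4/12 years.
Keep in ILS, deliver into the forward: 18,000,000·1.03555067·0.46680 = AUD 8,701,110.95.
Swap to AUD now, deposit: 18,000,000·0.49601·1.002235829 = AUD 8,948,141.88.
The quoted forward undervalues ILS, so borrow ILS, convert to AUD at spot, deposit the AUD at 0.67%, and buy ILS forward at 0.46680 to cover the loan.
Profit = 8,948,141.88 − 8,701,110.95 = AUD 247,031.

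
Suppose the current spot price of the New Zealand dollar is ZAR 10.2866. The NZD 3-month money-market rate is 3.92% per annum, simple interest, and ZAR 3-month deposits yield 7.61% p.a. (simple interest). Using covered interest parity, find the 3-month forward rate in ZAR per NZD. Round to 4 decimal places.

T = 3/12 years.
ZAR accumulates by 1 + 0.0761×3/12 = 1.019025.
NZD accumulates by 1 + 0.0392×3/12 = 1.009800.
Forward (ZAR per NZD) = 10.2866 × 1.019025 / 1.009800 = 10.380573.

10.3806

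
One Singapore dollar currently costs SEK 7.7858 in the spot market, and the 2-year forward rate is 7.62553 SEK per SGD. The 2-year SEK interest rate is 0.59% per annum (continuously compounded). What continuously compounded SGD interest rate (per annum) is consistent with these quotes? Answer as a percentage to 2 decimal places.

1.63%

T = 2 years.
By CIP, F/S equals the SEK-to-SGD growth ratio: 7.62553/7.7858 = 0.9794151.
The SEK side grows by e^(0.0059×2) = 1.0118699.
That pins the SGD growth at 1.0331369.
r = ln(1.0331369)/2 = 0.016300 → 1.63%.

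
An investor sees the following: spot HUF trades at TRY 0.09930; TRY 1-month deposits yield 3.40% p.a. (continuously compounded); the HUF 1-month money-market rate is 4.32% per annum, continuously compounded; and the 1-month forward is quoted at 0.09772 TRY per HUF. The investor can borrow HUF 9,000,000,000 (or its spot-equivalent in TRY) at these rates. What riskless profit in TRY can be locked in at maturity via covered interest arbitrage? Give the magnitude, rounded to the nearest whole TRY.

TRY 13,583,907

T = 1/12 years.
Route A — deposit HUF, sell forward: 9,000,000,000 × 1.00360648778 × 0.09772 = TRY 882,651,833.87.
Route B — convert at spot, deposit TRY: 9,000,000,000 × 0.09930 × 1.00283735102 = TRY 896,235,740.61.
The quoted forward undervalues HUF, so borrow HUF, convert to TRY at spot, deposit the TRY at 3.40%, and buy HUF forward at 0.09772 to cover the loan.
Profit = 896,235,740.61 − 882,651,833.87 = TRY 13,583,907.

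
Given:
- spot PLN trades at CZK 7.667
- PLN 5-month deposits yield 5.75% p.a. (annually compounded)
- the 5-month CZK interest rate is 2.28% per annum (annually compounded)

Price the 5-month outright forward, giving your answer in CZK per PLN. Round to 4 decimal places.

T = 5/12 years.
CZK accumulates by (1 + 0.0228)^(5/12) = 1.0094376.
PLN accumulates by (1 + 0.0575)^(5/12) = 1.0235683.
So F = 7.667 × 1.0094376 / 1.0235683 = 7.561155 (CZK/PLN).

7.5612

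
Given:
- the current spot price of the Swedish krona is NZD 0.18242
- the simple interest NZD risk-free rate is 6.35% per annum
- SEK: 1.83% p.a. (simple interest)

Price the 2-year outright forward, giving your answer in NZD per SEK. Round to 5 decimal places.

0.19833

T = 2 years.
Growth of 1 NZD over T: 1 + 0.0635×2 = 1.127000.
SEK growth factor: 1 + 0.0183×2 = 1.036600.
CIP: F = S · (grow NZD)/(grow SEK) = 0.18242 × 1.127000/1.036600 = 0.1983285 NZD per SEK.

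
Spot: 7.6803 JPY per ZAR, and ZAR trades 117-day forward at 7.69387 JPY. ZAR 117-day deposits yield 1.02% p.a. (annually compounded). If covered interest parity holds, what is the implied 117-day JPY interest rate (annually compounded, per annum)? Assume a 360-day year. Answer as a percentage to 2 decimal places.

1.57%

T = 117/360 years.
By CIP, F/S equals the JPY-to-ZAR growth ratio: 7.69387/7.6803 = 1.0017669.
ZAR growth factor: (1 + 0.0102)^(117/360) = 1.0033037.
Hence g_JPY = 1.0050764.
r = 1.0050764^(360/117) − 1 = 0.015702 → 1.57%.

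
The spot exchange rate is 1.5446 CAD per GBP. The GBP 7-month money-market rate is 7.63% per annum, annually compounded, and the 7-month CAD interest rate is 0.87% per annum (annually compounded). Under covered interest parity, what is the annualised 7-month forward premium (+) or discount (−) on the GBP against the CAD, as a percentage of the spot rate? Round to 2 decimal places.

-6.37%

T = 7/12 years.
F = S · g_CAD/g_GBP = 1.5446 × 1.0050658/1.0438252 = 1.4872458.
(F − S)/S ÷ T = (1.4872458 − 1.5446)/1.5446/(7/12) = -0.063655 → -6.37%.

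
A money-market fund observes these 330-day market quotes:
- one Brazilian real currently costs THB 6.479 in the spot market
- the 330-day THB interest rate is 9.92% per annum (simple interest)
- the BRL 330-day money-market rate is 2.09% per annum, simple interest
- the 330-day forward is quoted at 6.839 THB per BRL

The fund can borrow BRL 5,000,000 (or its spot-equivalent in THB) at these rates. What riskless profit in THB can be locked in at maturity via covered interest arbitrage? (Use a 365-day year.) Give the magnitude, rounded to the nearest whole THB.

T = 330/365 years.
Invest the BRL and cover forward: 5,000,000 × 1.0188958904 × 6.839 = THB 34,841,144.97.
Convert at spot and invest in THB: 5,000,000 × 6.479 × 1.0896876712 = THB 35,300,432.11.
The quoted forward undervalues BRL, so borrow BRL, convert to THB at spot, deposit the THB at 9.92%, and buy BRL forward at 6.839 to cover the loan.
Profit = 35,300,432.11 − 34,841,144.97 = THB 459,287.

THB 459,287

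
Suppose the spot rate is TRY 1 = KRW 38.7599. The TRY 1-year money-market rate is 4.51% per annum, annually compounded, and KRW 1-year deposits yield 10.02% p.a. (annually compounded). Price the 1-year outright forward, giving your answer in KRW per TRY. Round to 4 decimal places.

T = 1 year.
KRW accumulates by (1 + 0.1002)^1 = 1.100200.
Growth of 1 TRY over T: (1 + 0.0451)^1 = 1.045100.
CIP: F = S · (grow KRW)/(grow TRY) = 38.7599 × 1.100200/1.045100 = 40.803408 KRW per TRY.

40.8034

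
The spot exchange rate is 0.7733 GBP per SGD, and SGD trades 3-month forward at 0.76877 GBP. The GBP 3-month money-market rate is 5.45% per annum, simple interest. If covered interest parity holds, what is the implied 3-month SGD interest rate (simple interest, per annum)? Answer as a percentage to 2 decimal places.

7.84%

T = 3/12 years.
By CIP, F/S equals the GBP-to-SGD growth ratio: 0.76877/0.7733 = 0.9941420.
GBP growth factor: 1 + 0.0545×3/12 = 1.013625.
So the SGD growth factor = 1.0195978.
r = (1.0195978 − 1)/(3/12) = 0.078391 → 7.84%.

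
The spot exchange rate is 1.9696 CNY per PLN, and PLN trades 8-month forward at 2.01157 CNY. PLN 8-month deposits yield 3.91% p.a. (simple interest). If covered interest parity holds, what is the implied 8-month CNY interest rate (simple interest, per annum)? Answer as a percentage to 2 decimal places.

7.19%

T = 8/12 years.
By CIP, F/S equals the CNY-to-PLN growth ratio: 2.01157/1.9696 = 1.0213089.
PLN growth factor: 1 + 0.0391×8/12 = 1.0260667.
Hence g_CNY = 1.0479311.
r = (1.0479311 − 1)/(8/12) = 0.071897 → 7.19%.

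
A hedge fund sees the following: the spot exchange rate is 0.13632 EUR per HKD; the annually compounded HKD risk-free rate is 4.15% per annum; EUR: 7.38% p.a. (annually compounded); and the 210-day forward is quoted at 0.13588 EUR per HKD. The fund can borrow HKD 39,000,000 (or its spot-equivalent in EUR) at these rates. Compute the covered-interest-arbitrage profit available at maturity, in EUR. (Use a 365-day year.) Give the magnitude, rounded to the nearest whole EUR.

T = 210/365 years.
Route A — deposit HKD, sell forward: 39,000,000 × 1.023670364 × 0.13588 = EUR 5,424,756.83.
Route B — convert at spot, deposit EUR: 39,000,000 × 0.13632 × 1.041817252 = EUR 5,538,800.58.
The quoted forward undervalues HKD, so borrow HKD, convert to EUR at spot, deposit the EUR at 7.38%, and buy HKD forward at 0.13588 to cover the loan.
Arbitrage profit = |5,424,756.83 − 5,538,800.58| = EUR 114,044.

EUR 114,044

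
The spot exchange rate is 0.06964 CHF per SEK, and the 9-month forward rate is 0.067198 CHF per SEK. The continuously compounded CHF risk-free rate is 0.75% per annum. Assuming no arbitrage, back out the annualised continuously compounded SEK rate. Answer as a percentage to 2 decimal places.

T = 9/12 years.
CIP gives F = S · g_CHF/g_SEK, so g_CHF/g_SEK = 0.067198/0.06964 = 0.9649339.
CHF growth factor: e^(0.0075×9/12) = 1.0056409.
That pins the SEK growth at 1.0421863.
r = ln(1.0421863)/(9/12) = 0.055094 → 5.51%.

5.51%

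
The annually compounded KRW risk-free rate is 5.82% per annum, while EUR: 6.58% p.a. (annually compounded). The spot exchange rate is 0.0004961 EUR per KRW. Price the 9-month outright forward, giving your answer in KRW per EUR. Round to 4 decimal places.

2004.9327

T = 9/12 years.
EUR growth factor: (1 + 0.0658)^(9/12) = 1.0489548297.
KRW accumulates by (1 + 0.0582)^(9/12) = 1.043339904.
So F = 0.0004961 × 1.0489548297 / 1.043339904 = 0.0004987698534 (EUR/KRW).
Quoted the other way: 1/0.0004987698534 = 2004.9327 KRW per EUR.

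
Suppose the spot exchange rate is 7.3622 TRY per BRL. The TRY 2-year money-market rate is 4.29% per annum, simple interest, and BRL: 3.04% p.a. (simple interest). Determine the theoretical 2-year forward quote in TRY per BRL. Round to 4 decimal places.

7.5357

T = 2 years.
TRY growth factor: 1 + 0.0429×2 = 1.085800.
BRL growth factor: 1 + 0.0304×2 = 1.060800.
CIP: F = S · (grow TRY)/(grow BRL) = 7.3622 × 1.085800/1.060800 = 7.535706 TRY per BRL.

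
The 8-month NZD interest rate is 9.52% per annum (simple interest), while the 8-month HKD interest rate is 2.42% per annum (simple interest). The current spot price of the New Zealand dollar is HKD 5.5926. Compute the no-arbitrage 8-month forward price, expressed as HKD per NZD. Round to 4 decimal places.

T = 8/12 years.
HKD accumulates by 1 + 0.0242×8/12 = 1.0161333.
Growth of 1 NZD over T: 1 + 0.0952×8/12 = 1.0634667.
CIP: F = S · (grow HKD)/(grow NZD) = 5.5926 × 1.0161333/1.0634667 = 5.343681 HKD per NZD.

5.3437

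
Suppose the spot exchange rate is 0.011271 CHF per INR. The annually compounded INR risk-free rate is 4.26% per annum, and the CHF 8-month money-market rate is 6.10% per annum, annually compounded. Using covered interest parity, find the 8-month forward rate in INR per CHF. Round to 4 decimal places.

T = 8/12 years.
Growth of 1 CHF over T: (1 + 0.0610)^(8/12) = 1.04026405.
INR growth factor: (1 + 0.0426)^(8/12) = 1.02820209.
CIP: F = S · (grow CHF)/(grow INR) = 0.011271 × 1.04026405/1.02820209 = 0.011403221 CHF per INR.
Invert for INR per CHF: 1 / 0.011403221 = 87.6945.

87.6945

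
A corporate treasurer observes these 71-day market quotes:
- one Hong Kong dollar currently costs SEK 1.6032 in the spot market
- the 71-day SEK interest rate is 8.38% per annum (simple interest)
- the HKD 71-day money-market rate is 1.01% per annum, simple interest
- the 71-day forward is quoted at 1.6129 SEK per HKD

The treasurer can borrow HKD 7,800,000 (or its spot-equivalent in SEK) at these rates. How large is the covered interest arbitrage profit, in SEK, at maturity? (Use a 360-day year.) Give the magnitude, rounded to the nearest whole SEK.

T = 71/360 years.
Route A — deposit HKD, sell forward: 7,800,000 × 1.0019919444 × 1.6129 = SEK 12,605,679.90.
Route B — convert at spot, deposit SEK: 7,800,000 × 1.6032 × 1.0165272222 = SEK 12,711,632.25.
The quoted forward undervalues HKD, so borrow HKD, convert to SEK at spot, deposit the SEK at 8.38%, and buy HKD forward at 1.6129 to cover the loan.
The gap between the two covered legs is SEK 105,952.

SEK 105,952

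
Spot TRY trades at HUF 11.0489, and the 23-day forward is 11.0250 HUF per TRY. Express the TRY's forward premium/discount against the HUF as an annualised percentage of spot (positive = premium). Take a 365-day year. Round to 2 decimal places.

T = 23/365 years.
(F − S)/S = (11.0250 − 11.0489)/11.0489 = -0.0021631.
Annualise by dividing by T: -0.0021631 / (23/365) = -0.034327 → -3.43%.

-3.43%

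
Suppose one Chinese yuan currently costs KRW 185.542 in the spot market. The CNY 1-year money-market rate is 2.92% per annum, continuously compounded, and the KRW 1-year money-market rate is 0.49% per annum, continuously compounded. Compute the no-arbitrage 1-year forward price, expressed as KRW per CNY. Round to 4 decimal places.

181.0877

T = 1 year.
KRW accumulates by e^(0.0049×1) = 1.004912025.
CNY accumulates by e^(0.0292×1) = 1.0296305.
So F = 185.542 × 1.004912025 / 1.0296305 = 181.087669 (KRW/CNY).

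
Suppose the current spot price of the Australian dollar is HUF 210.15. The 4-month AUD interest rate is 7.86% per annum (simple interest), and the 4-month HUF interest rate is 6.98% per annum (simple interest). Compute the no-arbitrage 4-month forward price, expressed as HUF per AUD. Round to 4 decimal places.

T = 4/12 years.
Growth of 1 HUF over T: 1 + 0.0698×4/12 = 1.023266667.
Growth of 1 AUD over T: 1 + 0.0786×4/12 = 1.026200.
So F = 210.15 × 1.023266667 / 1.026200 = 209.549298 (HUF/AUD).

209.5493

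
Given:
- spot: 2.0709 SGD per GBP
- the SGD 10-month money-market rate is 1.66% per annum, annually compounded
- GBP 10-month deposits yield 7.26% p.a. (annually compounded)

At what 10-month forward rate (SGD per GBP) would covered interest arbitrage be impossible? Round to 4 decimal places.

T = 10/12 years.
SGD accumulates by (1 + 0.0166)^(10/12) = 1.0138143.
GBP accumulates by (1 + 0.0726)^(10/12) = 1.0601439.
Forward (SGD per GBP) = 2.0709 × 1.0138143 / 1.0601439 = 1.980399.

1.9804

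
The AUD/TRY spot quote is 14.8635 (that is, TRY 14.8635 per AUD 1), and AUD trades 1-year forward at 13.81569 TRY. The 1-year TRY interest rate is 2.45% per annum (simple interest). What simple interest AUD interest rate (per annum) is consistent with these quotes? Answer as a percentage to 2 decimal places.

10.22%

T = 1 year.
F/S = 13.81569/14.8635 = 0.9295045 = (growth of TRY) / (growth of AUD).
The TRY side grows by 1 + 0.0245×1 = 1.024500.
That pins the AUD growth at 1.1022002.
r = (1.1022002 − 1)/1 = 0.102200 → 10.22%.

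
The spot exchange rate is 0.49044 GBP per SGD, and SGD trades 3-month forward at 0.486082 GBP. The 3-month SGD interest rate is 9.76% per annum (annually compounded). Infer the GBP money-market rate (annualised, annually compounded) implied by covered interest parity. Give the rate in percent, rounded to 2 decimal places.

T = 3/12 years.
CIP gives F = S · g_GBP/g_SGD, so g_GBP/g_SGD = 0.486082/0.49044 = 0.9911141.
The SGD side grows by (1 + 0.0976)^(3/12) = 1.0235546.
Hence g_GBP = 1.0144594.
Annualise: 1.0144594^(12/3) − 1 = 0.059104 = 5.91%.

5.91%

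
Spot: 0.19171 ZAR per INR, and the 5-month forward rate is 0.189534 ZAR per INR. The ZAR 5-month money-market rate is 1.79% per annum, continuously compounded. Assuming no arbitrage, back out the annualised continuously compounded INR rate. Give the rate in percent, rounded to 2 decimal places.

T = 5/12 years.
CIP gives F = S · g_ZAR/g_INR, so g_ZAR/g_INR = 0.189534/0.19171 = 0.9886495.
ZAR growth factor: e^(0.0179×5/12) = 1.0074862.
Hence g_INR = 1.019053.
Take logs: ln 1.019053 / (5/12) = 0.045297, so 4.53%.

4.53%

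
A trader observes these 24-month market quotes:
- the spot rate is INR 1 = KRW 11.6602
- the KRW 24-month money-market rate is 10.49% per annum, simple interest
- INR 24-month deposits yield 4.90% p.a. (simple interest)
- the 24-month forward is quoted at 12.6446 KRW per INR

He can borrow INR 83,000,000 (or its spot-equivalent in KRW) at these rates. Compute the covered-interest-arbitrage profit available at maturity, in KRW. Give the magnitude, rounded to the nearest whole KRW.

KRW 18,487,350

T = 2 years.
Route A — deposit INR, sell forward: 83,000,000 × 1.098000 × 12.6446 = KRW 1,152,352,976.40.
Route B — convert at spot, deposit KRW: 83,000,000 × 11.6602 × 1.209800 = KRW 1,170,840,326.68.
The quoted forward undervalues INR, so borrow INR, convert to KRW at spot, deposit the KRW at 10.49%, and buy INR forward at 12.6446 to cover the loan.
Arbitrage profit = |1,152,352,976.40 − 1,170,840,326.68| = KRW 18,487,350.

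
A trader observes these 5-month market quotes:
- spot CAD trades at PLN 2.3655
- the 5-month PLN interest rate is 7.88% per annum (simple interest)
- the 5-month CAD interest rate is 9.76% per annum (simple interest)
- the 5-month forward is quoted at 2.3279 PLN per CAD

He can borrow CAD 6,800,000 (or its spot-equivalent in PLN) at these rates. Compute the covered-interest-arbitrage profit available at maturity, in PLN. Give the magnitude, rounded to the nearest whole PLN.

PLN 140,075

T = 5/12 years.
Invest the CAD and cover forward: 6,800,000 × 1.0406666667 × 2.3279 = PLN 16,473,461.95.
Convert at spot and invest in PLN: 6,800,000 × 2.3655 × 1.0328333333 = PLN 16,613,537.30.
The quoted forward undervalues CAD, so borrow CAD, convert to PLN at spot, deposit the PLN at 7.88%, and buy CAD forward at 2.3279 to cover the loan.
Arbitrage profit = |16,473,461.95 − 16,613,537.30| = PLN 140,075.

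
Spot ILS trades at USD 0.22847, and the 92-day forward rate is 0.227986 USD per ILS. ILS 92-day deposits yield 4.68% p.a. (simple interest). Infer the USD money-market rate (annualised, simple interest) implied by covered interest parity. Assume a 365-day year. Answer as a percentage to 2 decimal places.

3.83%

T = 92/365 years.
F/S = 0.227986/0.22847 = 0.9978816 = (growth of USD) / (growth of ILS).
The ILS side grows by 1 + 0.0468×92/365 = 1.0117962.
Hence g_USD = 1.0096528.
r = (1.0096528 − 1)/(92/365) = 0.038296 → 3.83%.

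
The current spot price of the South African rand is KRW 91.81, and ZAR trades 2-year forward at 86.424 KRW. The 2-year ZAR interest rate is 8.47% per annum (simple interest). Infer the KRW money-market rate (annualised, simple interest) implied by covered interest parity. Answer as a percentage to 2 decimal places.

T = 2 years.
F/S = 86.424/91.81 = 0.9413354 = (growth of KRW) / (growth of ZAR).
The ZAR side grows by 1 + 0.0847×2 = 1.169400.
Hence g_KRW = 1.1007976.
r = (1.1007976 − 1)/2 = 0.050399 → 5.04%.

5.04%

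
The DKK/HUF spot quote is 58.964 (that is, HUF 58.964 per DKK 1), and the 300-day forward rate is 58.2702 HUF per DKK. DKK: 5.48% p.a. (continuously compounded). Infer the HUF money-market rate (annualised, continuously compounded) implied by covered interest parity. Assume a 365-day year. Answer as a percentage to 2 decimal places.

4.04%

T = 300/365 years.
CIP gives F = S · g_HUF/g_DKK, so g_HUF/g_DKK = 58.2702/58.964 = 0.9882335.
The DKK side grows by e^(0.0548×300/365) = 1.0460708.
Hence g_HUF = 1.0337622.
r = ln(1.0337622)/(300/365) = 0.040399 → 4.04%.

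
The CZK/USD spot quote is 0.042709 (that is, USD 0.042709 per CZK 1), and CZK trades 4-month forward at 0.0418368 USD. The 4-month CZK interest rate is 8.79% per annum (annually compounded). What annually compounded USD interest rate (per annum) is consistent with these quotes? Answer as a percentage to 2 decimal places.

T = 4/12 years.
CIP gives F = S · g_USD/g_CZK, so g_USD/g_CZK = 0.0418368/0.042709 = 0.9795781.
CZK growth factor: (1 + 0.0879)^(4/12) = 1.0284811.
Hence g_USD = 1.0074776.
r = 1.0074776^(12/4) − 1 = 0.022601 → 2.26%.

2.26%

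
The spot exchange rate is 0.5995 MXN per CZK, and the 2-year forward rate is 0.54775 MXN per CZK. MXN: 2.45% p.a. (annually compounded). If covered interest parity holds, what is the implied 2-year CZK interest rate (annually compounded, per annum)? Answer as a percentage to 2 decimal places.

7.18%

T = 2 years.
F/S = 0.54775/0.5995 = 0.9136781 = (growth of MXN) / (growth of CZK).
MXN growth factor: (1 + 0.0245)^2 = 1.0496002.
That pins the CZK growth at 1.1487637.
Annualise: 1.1487637^(1/2) − 1 = 0.071804 = 7.18%.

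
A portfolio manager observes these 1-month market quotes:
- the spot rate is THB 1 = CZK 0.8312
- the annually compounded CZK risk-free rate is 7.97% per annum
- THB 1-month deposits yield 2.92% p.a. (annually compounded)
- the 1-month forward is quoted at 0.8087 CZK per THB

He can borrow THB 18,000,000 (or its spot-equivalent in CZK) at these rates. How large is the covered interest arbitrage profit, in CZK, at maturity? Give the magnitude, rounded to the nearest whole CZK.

CZK 465,959

T = 1/12 years.
Invest the THB and cover forward: 18,000,000 × 1.0024013621 × 0.8087 = CZK 14,591,555.67.
Convert at spot and invest in CZK: 18,000,000 × 0.8312 × 1.0064107301 = CZK 15,057,514.78.
The quoted forward undervalues THB, so borrow THB, convert to CZK at spot, deposit the CZK at 7.97%, and buy THB forward at 0.8087 to cover the loan.
The gap between the two covered legs is CZK 465,959.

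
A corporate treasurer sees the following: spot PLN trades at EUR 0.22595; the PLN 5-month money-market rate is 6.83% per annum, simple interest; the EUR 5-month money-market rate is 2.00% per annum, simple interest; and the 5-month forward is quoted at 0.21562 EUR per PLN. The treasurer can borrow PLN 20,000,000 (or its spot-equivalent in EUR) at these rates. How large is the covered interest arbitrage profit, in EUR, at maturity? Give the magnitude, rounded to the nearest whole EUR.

T = 5/12 years.
Keep in PLN, deliver into the forward: 20,000,000·1.028458333·0.21562 = EUR 4,435,123.72.
Swap to EUR now, deposit: 20,000,000·0.22595·1.008333333 = EUR 4,556,658.33.
The quoted forward undervalues PLN, so borrow PLN, convert to EUR at spot, deposit the EUR at 2.00%, and buy PLN forward at 0.21562 to cover the loan.
Profit = 4,556,658.33 − 4,435,123.72 = EUR 121,535.

EUR 121,535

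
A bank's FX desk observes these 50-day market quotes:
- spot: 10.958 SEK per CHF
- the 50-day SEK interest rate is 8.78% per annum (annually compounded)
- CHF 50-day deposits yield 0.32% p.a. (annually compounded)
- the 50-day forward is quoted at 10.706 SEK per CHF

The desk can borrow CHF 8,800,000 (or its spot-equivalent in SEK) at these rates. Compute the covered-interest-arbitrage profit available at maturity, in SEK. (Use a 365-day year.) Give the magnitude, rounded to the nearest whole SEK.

T = 50/365 years.
Keep in CHF, deliver into the forward: 8,800,000·1.0004377521·10.706 = SEK 94,254,041.85.
Swap to SEK now, deposit: 8,800,000·10.958·1.0115951064 = SEK 97,548,520.75.
The quoted forward undervalues CHF, so borrow CHF, convert to SEK at spot, deposit the SEK at 8.78%, and buy CHF forward at 10.706 to cover the loan.
Profit = 97,548,520.75 − 94,254,041.85 = SEK 3,294,479.

SEK 3,294,479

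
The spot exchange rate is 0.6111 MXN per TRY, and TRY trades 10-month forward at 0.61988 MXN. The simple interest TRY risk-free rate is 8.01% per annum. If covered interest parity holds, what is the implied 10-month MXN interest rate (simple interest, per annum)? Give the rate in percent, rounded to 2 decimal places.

T = 10/12 years.
By CIP, F/S equals the MXN-to-TRY growth ratio: 0.61988/0.6111 = 1.0143675.
The TRY side grows by 1 + 0.0801×10/12 = 1.066750.
So the MXN growth factor = 1.0820765.
r = (1.0820765 − 1)/(10/12) = 0.098492 → 9.85%.

9.85%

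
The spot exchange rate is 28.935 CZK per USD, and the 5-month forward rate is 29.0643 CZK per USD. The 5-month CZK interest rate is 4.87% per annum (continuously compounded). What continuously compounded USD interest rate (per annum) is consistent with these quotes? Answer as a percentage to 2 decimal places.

T = 5/12 years.
By CIP, F/S equals the CZK-to-USD growth ratio: 29.0643/28.935 = 1.0044686.
The CZK side grows by e^(0.0487×5/12) = 1.0204989.
Hence g_USD = 1.015959.
r = ln(1.015959)/(5/12) = 0.037999 → 3.80%.

3.80%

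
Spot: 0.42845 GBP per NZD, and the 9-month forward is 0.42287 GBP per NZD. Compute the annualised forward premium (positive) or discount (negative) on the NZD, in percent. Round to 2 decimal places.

T = 9/12 years.
NZD trades forward at -1.30237% vs spot over the period.
×(1/T) gives -1.74% p.a.

-1.74%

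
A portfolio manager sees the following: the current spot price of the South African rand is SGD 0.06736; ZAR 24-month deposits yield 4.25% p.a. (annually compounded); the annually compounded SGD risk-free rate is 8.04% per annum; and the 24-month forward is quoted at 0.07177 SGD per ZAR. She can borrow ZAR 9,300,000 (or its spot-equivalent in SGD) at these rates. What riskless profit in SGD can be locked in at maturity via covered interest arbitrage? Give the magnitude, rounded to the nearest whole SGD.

SGD 5,830

T = 2 years.
Keep in ZAR, deliver into the forward: 9,300,000·1.08680625·0.07177 = SGD 725,400.79.
Swap to SGD now, deposit: 9,300,000·0.06736·1.16726416 = SGD 731,230.30.
The quoted forward undervalues ZAR, so borrow ZAR, convert to SGD at spot, deposit the SGD at 8.04%, and buy ZAR forward at 0.07177 to cover the loan.
Arbitrage profit = |725,400.79 − 731,230.30| = SGD 5,830.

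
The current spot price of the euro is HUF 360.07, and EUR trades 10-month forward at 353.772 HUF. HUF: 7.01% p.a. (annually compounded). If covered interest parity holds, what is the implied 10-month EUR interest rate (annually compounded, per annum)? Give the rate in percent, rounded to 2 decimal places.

9.30%

T = 10/12 years.
CIP gives F = S · g_HUF/g_EUR, so g_HUF/g_EUR = 353.772/360.07 = 0.9825090.
HUF growth factor: (1 + 0.0701)^(10/12) = 1.0580844.
Hence g_EUR = 1.0769208.
Annualise: 1.0769208^(12/10) − 1 = 0.093001 = 9.30%.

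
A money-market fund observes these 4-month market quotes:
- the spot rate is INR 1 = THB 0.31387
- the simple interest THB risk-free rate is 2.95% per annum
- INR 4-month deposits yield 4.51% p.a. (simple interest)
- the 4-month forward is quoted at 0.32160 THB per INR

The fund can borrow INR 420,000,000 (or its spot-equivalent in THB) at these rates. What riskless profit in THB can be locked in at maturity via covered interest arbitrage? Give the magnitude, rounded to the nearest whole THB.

THB 3,980,899

T = 4/12 years.
Route A — deposit INR, sell forward: 420,000,000 × 1.01503333333 × 0.32160 = THB 137,102,582.40.
Route B — convert at spot, deposit THB: 420,000,000 × 0.31387 × 1.00983333333 = THB 133,121,683.10.
The quoted forward overvalues INR, so borrow THB, buy INR at spot, deposit the INR at 4.51%, and sell the proceeds forward at 0.32160.
The gap between the two covered legs is THB 3,980,899.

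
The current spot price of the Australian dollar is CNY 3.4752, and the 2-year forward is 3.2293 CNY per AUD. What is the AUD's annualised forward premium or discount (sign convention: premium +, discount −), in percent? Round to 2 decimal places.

-3.54%

T = 2 years.
(F − S)/S = (3.2293 − 3.4752)/3.4752 = -0.0707585.
Annualise by dividing by T: -0.0707585 / 2 = -0.035379 → -3.54%.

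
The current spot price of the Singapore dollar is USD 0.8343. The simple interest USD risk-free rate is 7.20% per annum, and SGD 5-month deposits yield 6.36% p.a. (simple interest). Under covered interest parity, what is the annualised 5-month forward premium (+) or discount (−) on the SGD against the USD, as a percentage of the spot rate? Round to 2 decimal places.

+0.82%

T = 5/12 years.
CIP forward (USD per SGD) = 0.8343 × 1.030000/1.026500 = 0.8371447.
Annualised premium = (F − S)/S × (1/T) = (0.8371447 − 0.8343)/0.8343 ÷ (5/12) = 0.82%.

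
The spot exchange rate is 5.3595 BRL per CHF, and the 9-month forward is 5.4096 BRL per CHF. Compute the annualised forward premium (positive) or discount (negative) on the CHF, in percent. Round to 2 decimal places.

+1.25%

T = 9/12 years.
CHF trades forward at +0.93479% vs spot over the period.
Annualise by dividing by T: 0.0093479 / (9/12) = 0.012464 → 1.25%.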